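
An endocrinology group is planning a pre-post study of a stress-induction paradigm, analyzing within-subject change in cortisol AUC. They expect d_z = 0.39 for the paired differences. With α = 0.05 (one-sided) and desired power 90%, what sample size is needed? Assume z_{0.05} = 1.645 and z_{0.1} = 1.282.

n = 57 pairs

For a paired (one-sample on differences) test: n = ((z_{α} + z_β) / d)².
z_{α} + z_β = 1.645 + 1.282 = 2.927.
n = (2.927 / 0.39)² = 7.505² = 56.33.
Round up.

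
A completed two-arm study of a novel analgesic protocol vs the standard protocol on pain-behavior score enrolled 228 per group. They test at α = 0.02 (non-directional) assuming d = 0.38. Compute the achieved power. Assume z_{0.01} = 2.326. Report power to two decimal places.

power ≈ 0.96

For two equal groups, power = Φ(d·√(n/2) − z_{α/2}).
d·√(n/2) = 0.38 × √(228/2) = 0.38 × 10.677 = 4.057.
z_β = 4.057 − 2.326 = 1.731.
Power = Φ(1.731) = 0.958.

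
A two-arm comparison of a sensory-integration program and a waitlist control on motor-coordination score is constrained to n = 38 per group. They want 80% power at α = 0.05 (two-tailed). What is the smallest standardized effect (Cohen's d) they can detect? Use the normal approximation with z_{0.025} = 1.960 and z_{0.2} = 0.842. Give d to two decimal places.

For two independent groups of n = 38 each: d_min = (z_{α/2} + z_β)·√(2/n).
z-sum = 1.960 + 0.842 = 2.802.
d_min = 2.802 × √(2/38) = 2.802 × 0.2294 = 0.643.

d_min ≈ 0.64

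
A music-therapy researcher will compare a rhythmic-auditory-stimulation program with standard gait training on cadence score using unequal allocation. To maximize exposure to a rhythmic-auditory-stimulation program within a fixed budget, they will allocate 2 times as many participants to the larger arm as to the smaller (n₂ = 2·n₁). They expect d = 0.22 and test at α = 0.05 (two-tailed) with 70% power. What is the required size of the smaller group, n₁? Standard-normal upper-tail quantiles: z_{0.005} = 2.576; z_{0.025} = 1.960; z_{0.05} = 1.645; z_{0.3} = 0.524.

With allocation ratio k = n₂/n₁ = 2, Var(x̄₁−x̄₂) = σ²(1/n₁ + 1/(k·n₁)) = σ²·(k+1)/(k·n₁).
So n₁ = (1 + 1/k)·((z_{α/2} + z_β)/d)² = 1.500 × (2.484/0.22)².
n₁ = 1.500 × 127.48 = 191.2.
Round up: n₁ = 192, giving n₂ = 2 × 192 = 384.

n₁ = 192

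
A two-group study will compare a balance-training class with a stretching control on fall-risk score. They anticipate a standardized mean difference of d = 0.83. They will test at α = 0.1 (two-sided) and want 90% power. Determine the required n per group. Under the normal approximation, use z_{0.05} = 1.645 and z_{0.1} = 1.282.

For two independent groups with equal n: n = 2·((z_{α/2} + z_β) / d)².
z_{α/2} + z_β = 1.645 + 1.282 = 2.927.
n = 2 × (2.927 / 0.83)² = 2 × 3.527² = 2 × 12.44 = 24.9.
Round up to the next whole participant.

n = 25 per group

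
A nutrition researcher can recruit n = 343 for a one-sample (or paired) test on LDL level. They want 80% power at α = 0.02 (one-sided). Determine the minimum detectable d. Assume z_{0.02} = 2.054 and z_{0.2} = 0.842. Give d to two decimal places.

For a single sample (or paired design) of n = 343: d_min = (z_{α} + z_β)/√n.
z-sum = 2.054 + 0.842 = 2.896.
d_min = 2.896 / √343 = 2.896 / 18.520 = 0.156.

d_min ≈ 0.16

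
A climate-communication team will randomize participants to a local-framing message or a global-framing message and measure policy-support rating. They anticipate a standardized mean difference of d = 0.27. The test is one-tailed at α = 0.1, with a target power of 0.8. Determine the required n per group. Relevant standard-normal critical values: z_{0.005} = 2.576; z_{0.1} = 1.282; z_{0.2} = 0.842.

n = 124 per group

For two independent groups with equal n: n = 2·((z_{α} + z_β) / d)².
z_{α} + z_β = 1.282 + 0.842 = 2.124.
n = 2 × (2.124 / 0.27)² = 2 × 7.867² = 2 × 61.88 = 123.8.
Round up to the next whole participant.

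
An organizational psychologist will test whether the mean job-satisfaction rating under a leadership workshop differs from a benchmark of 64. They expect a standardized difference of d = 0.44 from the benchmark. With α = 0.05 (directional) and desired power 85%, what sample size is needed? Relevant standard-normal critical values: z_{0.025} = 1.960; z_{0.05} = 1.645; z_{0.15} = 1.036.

n = 38

For a one-sample test: n = ((z_{α} + z_β) / d)².
z_{α} + z_β = 1.645 + 1.036 = 2.681.
n = (2.681 / 0.44)² = 6.093² = 37.13.
Round up.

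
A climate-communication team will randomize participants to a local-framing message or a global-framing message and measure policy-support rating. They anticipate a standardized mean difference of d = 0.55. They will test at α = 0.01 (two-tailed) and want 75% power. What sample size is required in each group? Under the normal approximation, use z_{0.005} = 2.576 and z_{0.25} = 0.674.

For two independent groups with equal n: n = 2·((z_{α/2} + z_β) / d)².
z_{α/2} + z_β = 2.576 + 0.674 = 3.250.
n = 2 × (3.250 / 0.55)² = 2 × 5.909² = 2 × 34.92 = 69.8.
Round up to the next whole participant.

n = 70 per group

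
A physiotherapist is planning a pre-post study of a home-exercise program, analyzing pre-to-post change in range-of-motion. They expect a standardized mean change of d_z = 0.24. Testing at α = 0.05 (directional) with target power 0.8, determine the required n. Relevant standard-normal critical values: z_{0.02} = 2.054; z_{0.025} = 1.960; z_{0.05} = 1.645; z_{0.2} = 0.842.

n = 108 pairs

For a paired (one-sample on differences) test: n = ((z_{α} + z_β) / d)².
z_{α} + z_β = 1.645 + 0.842 = 2.487.
n = (2.487 / 0.24)² = 10.363² = 107.38.
Round up.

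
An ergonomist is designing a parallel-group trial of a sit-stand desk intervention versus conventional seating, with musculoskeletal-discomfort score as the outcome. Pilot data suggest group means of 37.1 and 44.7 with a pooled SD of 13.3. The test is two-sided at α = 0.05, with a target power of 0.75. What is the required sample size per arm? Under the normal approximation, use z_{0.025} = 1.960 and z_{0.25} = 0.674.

Cohen's d = |M₁ − M₂| / SD_pooled = |37.1 − 44.7| / 13.3 = 7.6 / 13.3 = 0.571.
For two independent groups with equal n: n = 2·((z_{α/2} + z_β) / d)².
z_{α/2} + z_β = 1.960 + 0.674 = 2.634.
n = 2 × (2.634 / 0.571)² = 2 × 4.613² = 2 × 21.28 = 42.6.
Round up to the next whole participant.

n = 43 per group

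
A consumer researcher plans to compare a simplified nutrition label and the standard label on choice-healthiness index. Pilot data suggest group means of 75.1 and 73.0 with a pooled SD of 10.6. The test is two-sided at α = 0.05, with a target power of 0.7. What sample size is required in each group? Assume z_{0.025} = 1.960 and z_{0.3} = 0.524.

n = 315 per group

Cohen's d = |M₁ − M₂| / SD_pooled = |75.1 − 73.0| / 10.6 = 2.1 / 10.6 = 0.198.
For two independent groups with equal n: n = 2·((z_{α/2} + z_β) / d)².
z_{α/2} + z_β = 1.960 + 0.524 = 2.484.
n = 2 × (2.484 / 0.198)² = 2 × 12.545² = 2 × 157.39 = 314.8.
Round up to the next whole participant.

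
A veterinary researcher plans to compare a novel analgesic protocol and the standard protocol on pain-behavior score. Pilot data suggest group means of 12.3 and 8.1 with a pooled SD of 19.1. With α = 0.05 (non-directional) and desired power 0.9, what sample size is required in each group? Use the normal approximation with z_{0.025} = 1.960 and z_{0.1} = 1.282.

Cohen's d = |M₁ − M₂| / SD_pooled = |12.3 − 8.1| / 19.1 = 4.2 / 19.1 = 0.220.
For two independent groups with equal n: n = 2·((z_{α/2} + z_β) / d)².
z_{α/2} + z_β = 1.960 + 1.282 = 3.242.
n = 2 × (3.242 / 0.220)² = 2 × 14.736² = 2 × 217.16 = 434.3.
Round up to the next whole participant.

n = 435 per group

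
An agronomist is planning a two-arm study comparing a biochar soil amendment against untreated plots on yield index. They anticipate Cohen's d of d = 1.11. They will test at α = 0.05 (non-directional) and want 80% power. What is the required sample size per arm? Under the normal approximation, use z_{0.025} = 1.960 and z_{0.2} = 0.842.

n = 13 per group

For two independent groups with equal n: n = 2·((z_{α/2} + z_β) / d)².
z_{α/2} + z_β = 1.960 + 0.842 = 2.802.
n = 2 × (2.802 / 1.11)² = 2 × 2.524² = 2 × 6.37 = 12.7.
Round up to the next whole participant.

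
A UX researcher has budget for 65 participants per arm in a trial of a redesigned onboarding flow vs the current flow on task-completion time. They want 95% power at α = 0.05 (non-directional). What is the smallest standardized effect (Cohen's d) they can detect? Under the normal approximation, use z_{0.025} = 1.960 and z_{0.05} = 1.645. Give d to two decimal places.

d_min ≈ 0.63

For two independent groups of n = 65 each: d_min = (z_{α/2} + z_β)·√(2/n).
z-sum = 1.960 + 1.645 = 3.605.
d_min = 3.605 × √(2/65) = 3.605 × 0.1754 = 0.632.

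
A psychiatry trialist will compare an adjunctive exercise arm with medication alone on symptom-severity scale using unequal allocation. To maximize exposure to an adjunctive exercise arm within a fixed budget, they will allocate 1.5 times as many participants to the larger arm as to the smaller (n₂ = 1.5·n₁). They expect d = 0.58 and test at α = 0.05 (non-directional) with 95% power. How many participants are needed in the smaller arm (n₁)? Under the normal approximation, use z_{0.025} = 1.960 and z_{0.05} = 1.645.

With allocation ratio k = n₂/n₁ = 1.5, Var(x̄₁−x̄₂) = σ²(1/n₁ + 1/(k·n₁)) = σ²·(k+1)/(k·n₁).
So n₁ = (1 + 1/k)·((z_{α/2} + z_β)/d)² = 1.667 × (3.605/0.58)².
n₁ = 1.667 × 38.63 = 64.4.
Round up: n₁ = 65, giving n₂ = ⌈1.5 × 65⌉ = ⌈97.5⌉ = 98.

n₁ = 65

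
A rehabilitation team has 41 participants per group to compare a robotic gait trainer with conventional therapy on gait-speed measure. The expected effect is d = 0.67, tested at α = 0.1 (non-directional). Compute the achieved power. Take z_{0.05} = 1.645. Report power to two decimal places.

For two equal groups, power = Φ(d·√(n/2) − z_{α/2}).
d·√(n/2) = 0.67 × √(41/2) = 0.67 × 4.528 = 3.034.
z_β = 3.034 − 1.645 = 1.389.
Power = Φ(1.389) = 0.918.

power ≈ 0.92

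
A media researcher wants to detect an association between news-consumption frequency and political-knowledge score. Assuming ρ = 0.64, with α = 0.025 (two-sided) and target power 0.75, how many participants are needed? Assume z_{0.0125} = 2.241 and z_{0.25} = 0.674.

Fisher's z: C = ½·ln((1+r)/(1−r)) = ½·ln(4.5556) = 0.7582.
n = ((z_{α/2} + z_β)/C)² + 3.
(2.241 + 0.674) / 0.7582 = 2.915 / 0.7582 = 3.845.
n = 3.845² + 3 = 14.78 + 3 = 17.8.
Round up.

n = 18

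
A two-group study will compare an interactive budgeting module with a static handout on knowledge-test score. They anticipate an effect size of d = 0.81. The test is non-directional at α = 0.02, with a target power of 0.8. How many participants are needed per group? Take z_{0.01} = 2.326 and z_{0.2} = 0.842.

For two independent groups with equal n: n = 2·((z_{α/2} + z_β) / d)².
z_{α/2} + z_β = 2.326 + 0.842 = 3.168.
n = 2 × (3.168 / 0.81)² = 2 × 3.911² = 2 × 15.30 = 30.6.
Round up to the next whole participant.

n = 31 per group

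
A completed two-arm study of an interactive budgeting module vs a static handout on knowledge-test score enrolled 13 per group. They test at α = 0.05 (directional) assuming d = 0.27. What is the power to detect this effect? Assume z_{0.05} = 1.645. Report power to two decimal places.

For two equal groups, power = Φ(d·√(n/2) − z_{α}).
d·√(n/2) = 0.27 × √(13/2) = 0.27 × 2.550 = 0.688.
z_β = 0.688 − 1.645 = -0.957.
Power = Φ(-0.957) = 0.169.

power ≈ 0.17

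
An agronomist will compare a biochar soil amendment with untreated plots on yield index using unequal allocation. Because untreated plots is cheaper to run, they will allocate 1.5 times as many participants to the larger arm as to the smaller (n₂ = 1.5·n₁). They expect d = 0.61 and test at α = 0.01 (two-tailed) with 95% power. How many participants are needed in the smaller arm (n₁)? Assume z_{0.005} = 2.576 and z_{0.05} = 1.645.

n₁ = 80

With allocation ratio k = n₂/n₁ = 1.5, Var(x̄₁−x̄₂) = σ²(1/n₁ + 1/(k·n₁)) = σ²·(k+1)/(k·n₁).
So n₁ = (1 + 1/k)·((z_{α/2} + z_β)/d)² = 1.667 × (4.221/0.61)².
n₁ = 1.667 × 47.88 = 79.8.
Round up: n₁ = 80, giving n₂ = 1.5 × 80 = 120.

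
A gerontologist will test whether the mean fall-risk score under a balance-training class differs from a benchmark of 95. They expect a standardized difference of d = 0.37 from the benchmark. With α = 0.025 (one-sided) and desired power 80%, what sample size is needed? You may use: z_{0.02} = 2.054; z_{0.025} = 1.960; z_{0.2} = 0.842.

n = 58

For a one-sample test: n = ((z_{α} + z_β) / d)².
z_{α} + z_β = 1.960 + 0.842 = 2.802.
n = (2.802 / 0.37)² = 7.573² = 57.35.
Round up.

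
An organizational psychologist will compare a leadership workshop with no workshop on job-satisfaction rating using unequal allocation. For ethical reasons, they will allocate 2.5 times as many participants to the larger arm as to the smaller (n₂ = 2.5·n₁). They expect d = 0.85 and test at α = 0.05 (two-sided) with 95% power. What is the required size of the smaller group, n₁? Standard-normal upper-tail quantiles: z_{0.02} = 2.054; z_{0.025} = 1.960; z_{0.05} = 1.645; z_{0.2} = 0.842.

n₁ = 26

With allocation ratio k = n₂/n₁ = 2.5, Var(x̄₁−x̄₂) = σ²(1/n₁ + 1/(k·n₁)) = σ²·(k+1)/(k·n₁).
So n₁ = (1 + 1/k)·((z_{α/2} + z_β)/d)² = 1.400 × (3.605/0.85)².
n₁ = 1.400 × 17.99 = 25.2.
Round up: n₁ = 26, giving n₂ = 2.5 × 26 = 65.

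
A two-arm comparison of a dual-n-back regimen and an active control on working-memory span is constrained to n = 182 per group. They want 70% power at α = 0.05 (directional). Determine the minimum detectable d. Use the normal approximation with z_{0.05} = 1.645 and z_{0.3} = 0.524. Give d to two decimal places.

For two independent groups of n = 182 each: d_min = (z_{α} + z_β)·√(2/n).
z-sum = 1.645 + 0.524 = 2.169.
d_min = 2.169 × √(2/182) = 2.169 × 0.1048 = 0.227.

d_min ≈ 0.23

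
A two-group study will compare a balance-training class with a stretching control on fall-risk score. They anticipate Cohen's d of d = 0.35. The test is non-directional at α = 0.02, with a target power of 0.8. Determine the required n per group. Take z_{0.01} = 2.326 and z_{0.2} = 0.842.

n = 164 per group

For two independent groups with equal n: n = 2·((z_{α/2} + z_β) / d)².
z_{α/2} + z_β = 2.326 + 0.842 = 3.168.
n = 2 × (3.168 / 0.35)² = 2 × 9.051² = 2 × 81.93 = 163.9.
Round up to the next whole participant.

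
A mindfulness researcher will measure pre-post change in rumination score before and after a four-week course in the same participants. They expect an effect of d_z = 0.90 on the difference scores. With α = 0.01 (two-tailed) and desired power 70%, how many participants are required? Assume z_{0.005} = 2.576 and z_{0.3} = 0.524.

n = 12 pairs

For a paired (one-sample on differences) test: n = ((z_{α/2} + z_β) / d)².
z_{α/2} + z_β = 2.576 + 0.524 = 3.100.
n = (3.100 / 0.90)² = 3.444² = 11.86.
Round up.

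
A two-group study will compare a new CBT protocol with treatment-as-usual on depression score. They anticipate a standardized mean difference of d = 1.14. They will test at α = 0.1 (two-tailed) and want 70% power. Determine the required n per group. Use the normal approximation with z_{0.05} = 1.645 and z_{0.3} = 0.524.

n = 8 per group

For two independent groups with equal n: n = 2·((z_{α/2} + z_β) / d)².
z_{α/2} + z_β = 1.645 + 0.524 = 2.169.
n = 2 × (2.169 / 1.14)² = 2 × 1.903² = 2 × 3.62 = 7.2.
Round up to the next whole participant.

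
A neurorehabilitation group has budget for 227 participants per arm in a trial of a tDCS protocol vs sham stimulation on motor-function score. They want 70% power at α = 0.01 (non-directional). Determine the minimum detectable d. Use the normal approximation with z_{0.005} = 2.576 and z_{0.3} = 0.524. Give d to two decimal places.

For two independent groups of n = 227 each: d_min = (z_{α/2} + z_β)·√(2/n).
z-sum = 2.576 + 0.524 = 3.100.
d_min = 3.100 × √(2/227) = 3.100 × 0.0939 = 0.291.

d_min ≈ 0.29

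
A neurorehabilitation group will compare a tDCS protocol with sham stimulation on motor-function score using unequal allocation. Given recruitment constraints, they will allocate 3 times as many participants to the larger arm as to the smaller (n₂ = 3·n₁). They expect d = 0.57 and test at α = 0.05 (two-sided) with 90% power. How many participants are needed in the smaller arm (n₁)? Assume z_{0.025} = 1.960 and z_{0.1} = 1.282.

n₁ = 44

With allocation ratio k = n₂/n₁ = 3, Var(x̄₁−x̄₂) = σ²(1/n₁ + 1/(k·n₁)) = σ²·(k+1)/(k·n₁).
So n₁ = (1 + 1/k)·((z_{α/2} + z_β)/d)² = 1.333 × (3.242/0.57)².
n₁ = 1.333 × 32.35 = 43.1.
Round up: n₁ = 44, giving n₂ = 3 × 44 = 132.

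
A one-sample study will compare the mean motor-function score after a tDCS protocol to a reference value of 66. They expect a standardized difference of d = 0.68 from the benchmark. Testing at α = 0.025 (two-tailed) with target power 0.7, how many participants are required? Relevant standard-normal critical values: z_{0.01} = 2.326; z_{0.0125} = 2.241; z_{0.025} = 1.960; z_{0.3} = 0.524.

For a one-sample test: n = ((z_{α/2} + z_β) / d)².
z_{α/2} + z_β = 2.241 + 0.524 = 2.765.
n = (2.765 / 0.68)² = 4.066² = 16.53.
Round up.

n = 17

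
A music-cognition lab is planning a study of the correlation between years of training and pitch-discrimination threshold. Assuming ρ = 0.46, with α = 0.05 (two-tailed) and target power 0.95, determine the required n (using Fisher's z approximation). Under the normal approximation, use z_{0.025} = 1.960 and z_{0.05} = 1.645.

n = 56

Fisher's z: C = ½·ln((1+r)/(1−r)) = ½·ln(2.7037) = 0.4973.
n = ((z_{α/2} + z_β)/C)² + 3.
(1.960 + 1.645) / 0.4973 = 3.605 / 0.4973 = 7.249.
n = 7.249² + 3 = 52.55 + 3 = 55.6.
Round up.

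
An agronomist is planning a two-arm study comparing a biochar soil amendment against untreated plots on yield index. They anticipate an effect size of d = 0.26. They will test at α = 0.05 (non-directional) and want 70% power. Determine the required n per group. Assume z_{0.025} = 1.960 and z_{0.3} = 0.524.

For two independent groups with equal n: n = 2·((z_{α/2} + z_β) / d)².
z_{α/2} + z_β = 1.960 + 0.524 = 2.484.
n = 2 × (2.484 / 0.26)² = 2 × 9.554² = 2 × 91.28 = 182.6.
Round up to the next whole participant.

n = 183 per group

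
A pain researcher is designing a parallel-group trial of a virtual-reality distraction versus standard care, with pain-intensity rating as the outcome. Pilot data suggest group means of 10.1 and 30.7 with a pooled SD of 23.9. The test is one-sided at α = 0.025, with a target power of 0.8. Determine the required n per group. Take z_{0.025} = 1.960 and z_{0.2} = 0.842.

n = 22 per group

Cohen's d = |M₁ − M₂| / SD_pooled = |10.1 − 30.7| / 23.9 = 20.6 / 23.9 = 0.862.
For two independent groups with equal n: n = 2·((z_{α} + z_β) / d)².
z_{α} + z_β = 1.960 + 0.842 = 2.802.
n = 2 × (2.802 / 0.862)² = 2 × 3.251² = 2 × 10.57 = 21.1.
Round up to the next whole participant.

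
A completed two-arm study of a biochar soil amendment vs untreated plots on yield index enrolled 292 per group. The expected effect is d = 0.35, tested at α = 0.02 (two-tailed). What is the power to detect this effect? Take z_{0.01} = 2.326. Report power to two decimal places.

For two equal groups, power = Φ(d·√(n/2) − z_{α/2}).
d·√(n/2) = 0.35 × √(292/2) = 0.35 × 12.083 = 4.229.
z_β = 4.229 − 2.326 = 1.903.
Power = Φ(1.903) = 0.971.

power ≈ 0.97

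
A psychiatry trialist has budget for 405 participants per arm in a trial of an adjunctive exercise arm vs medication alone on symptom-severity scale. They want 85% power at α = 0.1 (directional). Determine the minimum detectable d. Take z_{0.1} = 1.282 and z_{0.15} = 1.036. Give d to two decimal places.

For two independent groups of n = 405 each: d_min = (z_{α} + z_β)·√(2/n).
z-sum = 1.282 + 1.036 = 2.318.
d_min = 2.318 × √(2/405) = 2.318 × 0.0703 = 0.163.

d_min ≈ 0.16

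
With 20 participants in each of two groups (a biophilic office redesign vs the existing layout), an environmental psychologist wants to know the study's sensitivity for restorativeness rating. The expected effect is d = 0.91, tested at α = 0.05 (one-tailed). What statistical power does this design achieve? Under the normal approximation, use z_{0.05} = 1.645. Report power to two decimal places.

For two equal groups, power = Φ(d·√(n/2) − z_{α}).
d·√(n/2) = 0.91 × √(20/2) = 0.91 × 3.162 = 2.878.
z_β = 2.878 − 1.645 = 1.233.
Power = Φ(1.233) = 0.891.

power ≈ 0.89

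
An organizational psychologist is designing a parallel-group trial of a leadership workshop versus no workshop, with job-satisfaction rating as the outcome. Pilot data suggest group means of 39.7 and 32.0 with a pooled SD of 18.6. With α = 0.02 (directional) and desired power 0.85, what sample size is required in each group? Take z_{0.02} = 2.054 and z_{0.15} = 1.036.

n = 112 per group

Cohen's d = |M₁ − M₂| / SD_pooled = |39.7 − 32.0| / 18.6 = 7.7 / 18.6 = 0.414.
For two independent groups with equal n: n = 2·((z_{α} + z_β) / d)².
z_{α} + z_β = 2.054 + 1.036 = 3.090.
n = 2 × (3.090 / 0.414)² = 2 × 7.464² = 2 × 55.71 = 111.4.
Round up to the next whole participant.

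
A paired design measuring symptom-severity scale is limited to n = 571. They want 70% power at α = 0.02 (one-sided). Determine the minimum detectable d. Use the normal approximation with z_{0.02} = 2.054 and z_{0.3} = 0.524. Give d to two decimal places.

For a single sample (or paired design) of n = 571: d_min = (z_{α} + z_β)/√n.
z-sum = 2.054 + 0.524 = 2.578.
d_min = 2.578 / √571 = 2.578 / 23.896 = 0.108.

d_min ≈ 0.11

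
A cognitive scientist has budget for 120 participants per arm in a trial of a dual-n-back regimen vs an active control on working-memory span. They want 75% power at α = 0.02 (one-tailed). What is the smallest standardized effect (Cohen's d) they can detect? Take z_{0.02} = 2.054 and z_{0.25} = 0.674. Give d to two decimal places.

d_min ≈ 0.35

For two independent groups of n = 120 each: d_min = (z_{α} + z_β)·√(2/n).
z-sum = 2.054 + 0.674 = 2.728.
d_min = 2.728 × √(2/120) = 2.728 × 0.1291 = 0.352.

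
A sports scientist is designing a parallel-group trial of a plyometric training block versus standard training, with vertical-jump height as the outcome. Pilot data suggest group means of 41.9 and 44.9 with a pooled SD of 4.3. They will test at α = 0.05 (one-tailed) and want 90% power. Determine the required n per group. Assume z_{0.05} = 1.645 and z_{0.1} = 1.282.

n = 36 per group

Cohen's d = |M₁ − M₂| / SD_pooled = |41.9 − 44.9| / 4.3 = 3.0 / 4.3 = 0.698.
For two independent groups with equal n: n = 2·((z_{α} + z_β) / d)².
z_{α} + z_β = 1.645 + 1.282 = 2.927.
n = 2 × (2.927 / 0.698)² = 2 × 4.193² = 2 × 17.58 = 35.2.
Round up to the next whole participant.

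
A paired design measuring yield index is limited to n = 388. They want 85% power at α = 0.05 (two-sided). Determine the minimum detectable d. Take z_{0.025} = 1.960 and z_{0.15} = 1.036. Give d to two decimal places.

d_min ≈ 0.15

For a single sample (or paired design) of n = 388: d_min = (z_{α/2} + z_β)/√n.
z-sum = 1.960 + 1.036 = 2.996.
d_min = 2.996 / √388 = 2.996 / 19.698 = 0.152.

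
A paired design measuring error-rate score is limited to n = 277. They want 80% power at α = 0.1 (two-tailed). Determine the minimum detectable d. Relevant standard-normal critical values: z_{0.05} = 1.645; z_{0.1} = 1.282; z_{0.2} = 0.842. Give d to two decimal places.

d_min ≈ 0.15

For a single sample (or paired design) of n = 277: d_min = (z_{α/2} + z_β)/√n.
z-sum = 1.645 + 0.842 = 2.487.
d_min = 2.487 / √277 = 2.487 / 16.643 = 0.149.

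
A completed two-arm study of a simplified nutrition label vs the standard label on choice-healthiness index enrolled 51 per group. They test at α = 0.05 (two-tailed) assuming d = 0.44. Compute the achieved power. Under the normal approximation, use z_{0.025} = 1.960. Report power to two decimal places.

power ≈ 0.60

For two equal groups, power = Φ(d·√(n/2) − z_{α/2}).
d·√(n/2) = 0.44 × √(51/2) = 0.44 × 5.050 = 2.222.
z_β = 2.222 − 1.960 = 0.262.
Power = Φ(0.262) = 0.603.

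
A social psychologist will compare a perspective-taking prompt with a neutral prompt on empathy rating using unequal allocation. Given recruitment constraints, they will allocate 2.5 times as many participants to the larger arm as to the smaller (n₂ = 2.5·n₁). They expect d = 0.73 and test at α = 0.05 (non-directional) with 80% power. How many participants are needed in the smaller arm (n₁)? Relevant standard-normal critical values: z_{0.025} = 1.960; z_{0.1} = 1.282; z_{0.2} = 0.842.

With allocation ratio k = n₂/n₁ = 2.5, Var(x̄₁−x̄₂) = σ²(1/n₁ + 1/(k·n₁)) = σ²·(k+1)/(k·n₁).
So n₁ = (1 + 1/k)·((z_{α/2} + z_β)/d)² = 1.400 × (2.802/0.73)².
n₁ = 1.400 × 14.73 = 20.6.
Round up: n₁ = 21, giving n₂ = ⌈2.5 × 21⌉ = ⌈52.5⌉ = 53.

n₁ = 21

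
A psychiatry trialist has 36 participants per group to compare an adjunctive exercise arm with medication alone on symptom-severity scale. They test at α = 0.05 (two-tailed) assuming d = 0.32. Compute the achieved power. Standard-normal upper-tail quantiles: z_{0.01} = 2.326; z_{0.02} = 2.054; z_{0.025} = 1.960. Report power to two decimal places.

For two equal groups, power = Φ(d·√(n/2) − z_{α/2}).
d·√(n/2) = 0.32 × √(36/2) = 0.32 × 4.243 = 1.358.
z_β = 1.358 − 1.960 = -0.602.
Power = Φ(-0.602) = 0.273.

power ≈ 0.27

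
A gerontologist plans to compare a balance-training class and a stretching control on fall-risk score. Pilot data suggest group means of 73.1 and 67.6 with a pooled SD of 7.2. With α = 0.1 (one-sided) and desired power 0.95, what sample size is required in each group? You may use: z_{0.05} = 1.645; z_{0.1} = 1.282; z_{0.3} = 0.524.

Cohen's d = |M₁ − M₂| / SD_pooled = |73.1 − 67.6| / 7.2 = 5.5 / 7.2 = 0.764.
For two independent groups with equal n: n = 2·((z_{α} + z_β) / d)².
z_{α} + z_β = 1.282 + 1.645 = 2.927.
n = 2 × (2.927 / 0.764)² = 2 × 3.831² = 2 × 14.68 = 29.4.
Round up to the next whole participant.

n = 30 per group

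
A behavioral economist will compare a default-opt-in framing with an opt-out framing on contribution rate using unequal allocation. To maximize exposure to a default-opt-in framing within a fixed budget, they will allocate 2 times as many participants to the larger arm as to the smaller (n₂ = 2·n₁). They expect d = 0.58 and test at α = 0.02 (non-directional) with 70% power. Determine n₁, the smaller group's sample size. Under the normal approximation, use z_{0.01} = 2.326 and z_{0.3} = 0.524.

n₁ = 37

With allocation ratio k = n₂/n₁ = 2, Var(x̄₁−x̄₂) = σ²(1/n₁ + 1/(k·n₁)) = σ²·(k+1)/(k·n₁).
So n₁ = (1 + 1/k)·((z_{α/2} + z_β)/d)² = 1.500 × (2.850/0.58)².
n₁ = 1.500 × 24.15 = 36.2.
Round up: n₁ = 37, giving n₂ = 2 × 37 = 74.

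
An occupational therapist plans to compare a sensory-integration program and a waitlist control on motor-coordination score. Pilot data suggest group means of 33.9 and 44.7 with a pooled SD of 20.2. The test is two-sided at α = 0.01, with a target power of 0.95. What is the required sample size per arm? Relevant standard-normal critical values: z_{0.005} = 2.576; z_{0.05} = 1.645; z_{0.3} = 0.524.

n = 125 per group

Cohen's d = |M₁ − M₂| / SD_pooled = |33.9 − 44.7| / 20.2 = 10.8 / 20.2 = 0.535.
For two independent groups with equal n: n = 2·((z_{α/2} + z_β) / d)².
z_{α/2} + z_β = 2.576 + 1.645 = 4.221.
n = 2 × (4.221 / 0.535)² = 2 × 7.890² = 2 × 62.25 = 124.5.
Round up to the next whole participant.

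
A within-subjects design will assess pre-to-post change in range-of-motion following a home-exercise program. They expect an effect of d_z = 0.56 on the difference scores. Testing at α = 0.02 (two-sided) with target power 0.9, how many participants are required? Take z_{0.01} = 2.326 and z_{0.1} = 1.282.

For a paired (one-sample on differences) test: n = ((z_{α/2} + z_β) / d)².
z_{α/2} + z_β = 2.326 + 1.282 = 3.608.
n = (3.608 / 0.56)² = 6.443² = 41.51.
Round up.

n = 42 pairs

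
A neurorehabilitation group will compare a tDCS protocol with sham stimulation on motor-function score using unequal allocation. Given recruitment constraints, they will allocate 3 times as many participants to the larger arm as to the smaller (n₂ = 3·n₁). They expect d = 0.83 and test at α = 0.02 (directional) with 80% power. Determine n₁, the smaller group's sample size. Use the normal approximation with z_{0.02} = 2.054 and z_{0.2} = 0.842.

n₁ = 17

With allocation ratio k = n₂/n₁ = 3, Var(x̄₁−x̄₂) = σ²(1/n₁ + 1/(k·n₁)) = σ²·(k+1)/(k·n₁).
So n₁ = (1 + 1/k)·((z_{α} + z_β)/d)² = 1.333 × (2.896/0.83)².
n₁ = 1.333 × 12.17 = 16.2.
Round up: n₁ = 17, giving n₂ = 3 × 17 = 51.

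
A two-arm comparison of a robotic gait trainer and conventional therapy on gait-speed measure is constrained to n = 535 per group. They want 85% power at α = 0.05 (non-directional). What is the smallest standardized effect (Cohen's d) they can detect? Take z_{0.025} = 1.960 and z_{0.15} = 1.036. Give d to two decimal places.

d_min ≈ 0.18

For two independent groups of n = 535 each: d_min = (z_{α/2} + z_β)·√(2/n).
z-sum = 1.960 + 1.036 = 2.996.
d_min = 2.996 × √(2/535) = 2.996 × 0.0611 = 0.183.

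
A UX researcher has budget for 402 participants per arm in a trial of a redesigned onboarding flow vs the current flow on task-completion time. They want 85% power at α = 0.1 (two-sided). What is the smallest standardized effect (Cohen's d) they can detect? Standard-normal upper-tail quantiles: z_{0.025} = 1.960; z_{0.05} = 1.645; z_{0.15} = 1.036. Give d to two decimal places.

d_min ≈ 0.19

For two independent groups of n = 402 each: d_min = (z_{α/2} + z_β)·√(2/n).
z-sum = 1.645 + 1.036 = 2.681.
d_min = 2.681 × √(2/402) = 2.681 × 0.0705 = 0.189.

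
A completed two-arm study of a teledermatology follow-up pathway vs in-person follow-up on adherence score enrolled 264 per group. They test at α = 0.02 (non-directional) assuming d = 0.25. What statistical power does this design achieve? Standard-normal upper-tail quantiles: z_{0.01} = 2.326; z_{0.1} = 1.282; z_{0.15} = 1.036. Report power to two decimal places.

power ≈ 0.71

For two equal groups, power = Φ(d·√(n/2) − z_{α/2}).
d·√(n/2) = 0.25 × √(264/2) = 0.25 × 11.489 = 2.872.
z_β = 2.872 − 2.326 = 0.546.
Power = Φ(0.546) = 0.708.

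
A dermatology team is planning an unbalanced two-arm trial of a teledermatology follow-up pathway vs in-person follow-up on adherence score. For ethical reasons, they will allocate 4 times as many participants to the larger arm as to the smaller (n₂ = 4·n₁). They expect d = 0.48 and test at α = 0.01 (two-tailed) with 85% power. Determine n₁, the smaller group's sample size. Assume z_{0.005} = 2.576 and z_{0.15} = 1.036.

With allocation ratio k = n₂/n₁ = 4, Var(x̄₁−x̄₂) = σ²(1/n₁ + 1/(k·n₁)) = σ²·(k+1)/(k·n₁).
So n₁ = (1 + 1/k)·((z_{α/2} + z_β)/d)² = 1.250 × (3.612/0.48)².
n₁ = 1.250 × 56.63 = 70.8.
Round up: n₁ = 71, giving n₂ = 4 × 71 = 284.

n₁ = 71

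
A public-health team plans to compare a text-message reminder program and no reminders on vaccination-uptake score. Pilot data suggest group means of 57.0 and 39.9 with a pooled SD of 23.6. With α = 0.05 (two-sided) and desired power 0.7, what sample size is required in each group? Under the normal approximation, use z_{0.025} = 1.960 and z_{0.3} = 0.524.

n = 24 per group

Cohen's d = |M₁ − M₂| / SD_pooled = |57.0 − 39.9| / 23.6 = 17.1 / 23.6 = 0.725.
For two independent groups with equal n: n = 2·((z_{α/2} + z_β) / d)².
z_{α/2} + z_β = 1.960 + 0.524 = 2.484.
n = 2 × (2.484 / 0.725)² = 2 × 3.426² = 2 × 11.74 = 23.5.
Round up to the next whole participant.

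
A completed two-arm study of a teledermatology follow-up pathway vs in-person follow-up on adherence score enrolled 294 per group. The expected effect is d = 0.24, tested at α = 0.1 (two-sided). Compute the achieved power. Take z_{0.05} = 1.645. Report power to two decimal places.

power ≈ 0.90

For two equal groups, power = Φ(d·√(n/2) − z_{α/2}).
d·√(n/2) = 0.24 × √(294/2) = 0.24 × 12.124 = 2.910.
z_β = 2.910 − 1.645 = 1.265.
Power = Φ(1.265) = 0.897.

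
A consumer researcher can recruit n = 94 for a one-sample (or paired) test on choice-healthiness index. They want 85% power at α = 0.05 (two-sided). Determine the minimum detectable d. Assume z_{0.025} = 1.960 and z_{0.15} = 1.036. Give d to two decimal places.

d_min ≈ 0.31

For a single sample (or paired design) of n = 94: d_min = (z_{α/2} + z_β)/√n.
z-sum = 1.960 + 1.036 = 2.996.
d_min = 2.996 / √94 = 2.996 / 9.695 = 0.309.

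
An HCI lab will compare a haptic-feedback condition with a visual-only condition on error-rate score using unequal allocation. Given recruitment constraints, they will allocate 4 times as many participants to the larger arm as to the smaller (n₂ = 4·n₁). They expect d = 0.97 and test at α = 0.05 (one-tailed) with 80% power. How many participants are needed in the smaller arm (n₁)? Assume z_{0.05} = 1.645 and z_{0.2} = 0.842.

n₁ = 9

With allocation ratio k = n₂/n₁ = 4, Var(x̄₁−x̄₂) = σ²(1/n₁ + 1/(k·n₁)) = σ²·(k+1)/(k·n₁).
So n₁ = (1 + 1/k)·((z_{α} + z_β)/d)² = 1.250 × (2.487/0.97)².
n₁ = 1.250 × 6.57 = 8.2.
Round up: n₁ = 9, giving n₂ = 4 × 9 = 36.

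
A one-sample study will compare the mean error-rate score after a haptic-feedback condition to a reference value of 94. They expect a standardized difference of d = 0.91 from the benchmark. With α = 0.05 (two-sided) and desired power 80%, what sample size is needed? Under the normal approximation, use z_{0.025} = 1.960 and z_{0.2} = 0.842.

n = 10

For a one-sample test: n = ((z_{α/2} + z_β) / d)².
z_{α/2} + z_β = 1.960 + 0.842 = 2.802.
n = (2.802 / 0.91)² = 3.079² = 9.48.
Round up.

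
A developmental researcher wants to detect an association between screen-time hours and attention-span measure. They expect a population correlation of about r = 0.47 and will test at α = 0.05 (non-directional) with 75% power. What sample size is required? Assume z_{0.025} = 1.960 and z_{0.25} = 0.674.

Fisher's z: C = ½·ln((1+r)/(1−r)) = ½·ln(2.7736) = 0.5101.
n = ((z_{α/2} + z_β)/C)² + 3.
(1.960 + 0.674) / 0.5101 = 2.634 / 0.5101 = 5.164.
n = 5.164² + 3 = 26.66 + 3 = 29.7.
Round up.

n = 30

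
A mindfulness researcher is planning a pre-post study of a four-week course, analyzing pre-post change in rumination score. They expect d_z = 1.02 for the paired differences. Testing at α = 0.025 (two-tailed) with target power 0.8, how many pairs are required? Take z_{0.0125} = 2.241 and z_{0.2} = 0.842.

n = 10 pairs

For a paired (one-sample on differences) test: n = ((z_{α/2} + z_β) / d)².
z_{α/2} + z_β = 2.241 + 0.842 = 3.083.
n = (3.083 / 1.02)² = 3.023² = 9.14.
Round up.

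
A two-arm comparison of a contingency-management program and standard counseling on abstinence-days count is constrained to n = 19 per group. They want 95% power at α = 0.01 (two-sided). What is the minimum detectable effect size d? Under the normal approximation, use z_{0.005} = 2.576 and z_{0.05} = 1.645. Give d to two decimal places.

For two independent groups of n = 19 each: d_min = (z_{α/2} + z_β)·√(2/n).
z-sum = 2.576 + 1.645 = 4.221.
d_min = 4.221 × √(2/19) = 4.221 × 0.3244 = 1.369.

d_min ≈ 1.37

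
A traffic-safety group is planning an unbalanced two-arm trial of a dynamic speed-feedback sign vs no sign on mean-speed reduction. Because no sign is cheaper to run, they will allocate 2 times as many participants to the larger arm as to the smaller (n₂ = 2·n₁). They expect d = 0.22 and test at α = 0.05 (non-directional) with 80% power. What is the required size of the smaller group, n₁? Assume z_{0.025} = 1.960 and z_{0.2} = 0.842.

With allocation ratio k = n₂/n₁ = 2, Var(x̄₁−x̄₂) = σ²(1/n₁ + 1/(k·n₁)) = σ²·(k+1)/(k·n₁).
So n₁ = (1 + 1/k)·((z_{α/2} + z_β)/d)² = 1.500 × (2.802/0.22)².
n₁ = 1.500 × 162.21 = 243.3.
Round up: n₁ = 244, giving n₂ = 2 × 244 = 488.

n₁ = 244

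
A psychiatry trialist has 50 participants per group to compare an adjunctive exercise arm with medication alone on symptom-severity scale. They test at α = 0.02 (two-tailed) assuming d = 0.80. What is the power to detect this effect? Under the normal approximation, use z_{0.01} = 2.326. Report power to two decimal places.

power ≈ 0.95

For two equal groups, power = Φ(d·√(n/2) − z_{α/2}).
d·√(n/2) = 0.80 × √(50/2) = 0.80 × 5.000 = 4.000.
z_β = 4.000 − 2.326 = 1.674.
Power = Φ(1.674) = 0.953.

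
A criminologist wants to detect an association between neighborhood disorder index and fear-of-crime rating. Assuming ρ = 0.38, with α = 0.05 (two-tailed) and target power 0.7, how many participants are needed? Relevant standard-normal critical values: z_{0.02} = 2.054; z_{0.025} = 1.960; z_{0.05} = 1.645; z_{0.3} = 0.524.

Fisher's z: C = ½·ln((1+r)/(1−r)) = ½·ln(2.2258) = 0.4001.
n = ((z_{α/2} + z_β)/C)² + 3.
(1.960 + 0.524) / 0.4001 = 2.484 / 0.4001 = 6.208.
n = 6.208² + 3 = 38.54 + 3 = 41.5.
Round up.

n = 42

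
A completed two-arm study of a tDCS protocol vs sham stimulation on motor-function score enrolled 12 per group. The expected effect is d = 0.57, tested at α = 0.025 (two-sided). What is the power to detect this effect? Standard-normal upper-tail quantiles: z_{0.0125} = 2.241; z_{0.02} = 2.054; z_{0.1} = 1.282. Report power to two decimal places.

power ≈ 0.20

For two equal groups, power = Φ(d·√(n/2) − z_{α/2}).
d·√(n/2) = 0.57 × √(12/2) = 0.57 × 2.449 = 1.396.
z_β = 1.396 − 2.241 = -0.845.
Power = Φ(-0.845) = 0.199.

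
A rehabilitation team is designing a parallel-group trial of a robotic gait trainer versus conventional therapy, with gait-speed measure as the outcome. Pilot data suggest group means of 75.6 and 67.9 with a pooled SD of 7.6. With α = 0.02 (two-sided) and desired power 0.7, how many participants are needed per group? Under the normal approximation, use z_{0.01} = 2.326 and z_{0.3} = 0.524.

n = 16 per group

Cohen's d = |M₁ − M₂| / SD_pooled = |75.6 − 67.9| / 7.6 = 7.7 / 7.6 = 1.013.
For two independent groups with equal n: n = 2·((z_{α/2} + z_β) / d)².
z_{α/2} + z_β = 2.326 + 0.524 = 2.850.
n = 2 × (2.850 / 1.013)² = 2 × 2.813² = 2 × 7.92 = 15.8.
Round up to the next whole participant.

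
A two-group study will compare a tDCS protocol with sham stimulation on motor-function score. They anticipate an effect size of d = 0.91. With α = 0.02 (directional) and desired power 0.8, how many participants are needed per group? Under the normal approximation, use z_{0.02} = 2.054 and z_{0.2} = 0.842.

For two independent groups with equal n: n = 2·((z_{α} + z_β) / d)².
z_{α} + z_β = 2.054 + 0.842 = 2.896.
n = 2 × (2.896 / 0.91)² = 2 × 3.182² = 2 × 10.13 = 20.3.
Round up to the next whole participant.

n = 21 per group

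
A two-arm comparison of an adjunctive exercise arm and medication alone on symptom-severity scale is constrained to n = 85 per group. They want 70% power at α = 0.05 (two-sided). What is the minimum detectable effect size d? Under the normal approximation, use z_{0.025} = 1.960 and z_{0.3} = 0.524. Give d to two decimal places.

For two independent groups of n = 85 each: d_min = (z_{α/2} + z_β)·√(2/n).
z-sum = 1.960 + 0.524 = 2.484.
d_min = 2.484 × √(2/85) = 2.484 × 0.1534 = 0.381.

d_min ≈ 0.38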